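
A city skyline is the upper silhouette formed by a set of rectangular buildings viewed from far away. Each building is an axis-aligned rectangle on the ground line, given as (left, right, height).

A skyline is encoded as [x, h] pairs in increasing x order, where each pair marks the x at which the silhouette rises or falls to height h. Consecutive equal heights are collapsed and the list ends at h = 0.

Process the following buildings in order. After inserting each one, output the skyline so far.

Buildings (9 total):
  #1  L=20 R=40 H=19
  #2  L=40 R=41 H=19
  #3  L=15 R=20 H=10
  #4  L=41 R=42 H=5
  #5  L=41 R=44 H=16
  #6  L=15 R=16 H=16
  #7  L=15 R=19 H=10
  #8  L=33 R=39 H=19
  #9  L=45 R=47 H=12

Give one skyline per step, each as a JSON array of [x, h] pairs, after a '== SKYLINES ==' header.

== SKYLINES ==
[[20,19],[40,0]]
[[20,19],[41,0]]
[[15,10],[20,19],[41,0]]
[[15,10],[20,19],[41,5],[42,0]]
[[15,10],[20,19],[41,16],[44,0]]
[[15,16],[16,10],[20,19],[41,16],[44,0]]
[[15,16],[16,10],[20,19],[41,16],[44,0]]
[[15,16],[16,10],[20,19],[41,16],[44,0]]
[[15,16],[16,10],[20,19],[41,16],[44,0],[45,12],[47,0]]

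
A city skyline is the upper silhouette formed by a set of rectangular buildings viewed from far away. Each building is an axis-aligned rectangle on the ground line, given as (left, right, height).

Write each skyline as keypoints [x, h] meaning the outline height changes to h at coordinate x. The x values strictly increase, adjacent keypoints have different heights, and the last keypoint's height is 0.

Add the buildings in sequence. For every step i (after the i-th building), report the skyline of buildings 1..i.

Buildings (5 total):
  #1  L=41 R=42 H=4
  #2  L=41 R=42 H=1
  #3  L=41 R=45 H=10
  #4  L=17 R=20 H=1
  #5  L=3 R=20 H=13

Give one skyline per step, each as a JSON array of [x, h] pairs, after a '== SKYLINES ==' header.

== SKYLINES ==
[[41,4],[42,0]]
[[41,4],[42,0]]
[[41,10],[45,0]]
[[17,1],[20,0],[41,10],[45,0]]
[[3,13],[20,0],[41,10],[45,0]]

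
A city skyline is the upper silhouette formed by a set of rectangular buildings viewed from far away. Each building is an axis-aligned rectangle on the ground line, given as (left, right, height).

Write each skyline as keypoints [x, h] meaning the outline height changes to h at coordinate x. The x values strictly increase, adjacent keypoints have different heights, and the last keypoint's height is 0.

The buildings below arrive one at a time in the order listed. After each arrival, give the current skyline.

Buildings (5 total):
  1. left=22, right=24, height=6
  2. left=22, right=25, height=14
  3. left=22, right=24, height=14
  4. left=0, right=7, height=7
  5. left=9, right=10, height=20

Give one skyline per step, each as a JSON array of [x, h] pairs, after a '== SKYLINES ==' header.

== SKYLINES ==
[[22,6],[24,0]]
[[22,14],[25,0]]
[[22,14],[25,0]]
[[0,7],[7,0],[22,14],[25,0]]
[[0,7],[7,0],[9,20],[10,0],[22,14],[25,0]]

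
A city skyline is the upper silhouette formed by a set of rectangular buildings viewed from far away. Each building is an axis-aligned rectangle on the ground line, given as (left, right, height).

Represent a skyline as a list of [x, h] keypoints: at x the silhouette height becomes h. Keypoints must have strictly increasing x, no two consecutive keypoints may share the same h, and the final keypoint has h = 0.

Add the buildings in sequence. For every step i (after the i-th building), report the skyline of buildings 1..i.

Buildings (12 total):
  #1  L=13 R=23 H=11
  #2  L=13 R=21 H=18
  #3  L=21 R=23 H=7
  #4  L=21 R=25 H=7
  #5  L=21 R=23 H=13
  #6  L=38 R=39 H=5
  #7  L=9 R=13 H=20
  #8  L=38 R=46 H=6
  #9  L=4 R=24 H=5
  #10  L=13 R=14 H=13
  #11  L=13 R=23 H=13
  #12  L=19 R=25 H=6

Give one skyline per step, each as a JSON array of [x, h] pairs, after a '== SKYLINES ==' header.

== SKYLINES ==
[[13,11],[23,0]]
[[13,18],[21,11],[23,0]]
[[13,18],[21,11],[23,0]]
[[13,18],[21,11],[23,7],[25,0]]
[[13,18],[21,13],[23,7],[25,0]]
[[13,18],[21,13],[23,7],[25,0],[38,5],[39,0]]
[[9,20],[13,18],[21,13],[23,7],[25,0],[38,5],[39,0]]
[[9,20],[13,18],[21,13],[23,7],[25,0],[38,6],[46,0]]
[[4,5],[9,20],[13,18],[21,13],[23,7],[25,0],[38,6],[46,0]]
[[4,5],[9,20],[13,18],[21,13],[23,7],[25,0],[38,6],[46,0]]
[[4,5],[9,20],[13,18],[21,13],[23,7],[25,0],[38,6],[46,0]]
[[4,5],[9,20],[13,18],[21,13],[23,7],[25,0],[38,6],[46,0]]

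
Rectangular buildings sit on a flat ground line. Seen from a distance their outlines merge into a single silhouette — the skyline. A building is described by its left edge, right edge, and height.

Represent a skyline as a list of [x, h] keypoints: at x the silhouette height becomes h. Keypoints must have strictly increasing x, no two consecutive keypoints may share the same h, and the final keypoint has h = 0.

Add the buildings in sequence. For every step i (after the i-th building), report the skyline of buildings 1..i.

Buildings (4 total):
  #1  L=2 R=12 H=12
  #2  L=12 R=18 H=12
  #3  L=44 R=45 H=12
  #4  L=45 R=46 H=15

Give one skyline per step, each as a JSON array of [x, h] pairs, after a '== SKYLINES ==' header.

== SKYLINES ==
[[2,12],[12,0]]
[[2,12],[18,0]]
[[2,12],[18,0],[44,12],[45,0]]
[[2,12],[18,0],[44,12],[45,15],[46,0]]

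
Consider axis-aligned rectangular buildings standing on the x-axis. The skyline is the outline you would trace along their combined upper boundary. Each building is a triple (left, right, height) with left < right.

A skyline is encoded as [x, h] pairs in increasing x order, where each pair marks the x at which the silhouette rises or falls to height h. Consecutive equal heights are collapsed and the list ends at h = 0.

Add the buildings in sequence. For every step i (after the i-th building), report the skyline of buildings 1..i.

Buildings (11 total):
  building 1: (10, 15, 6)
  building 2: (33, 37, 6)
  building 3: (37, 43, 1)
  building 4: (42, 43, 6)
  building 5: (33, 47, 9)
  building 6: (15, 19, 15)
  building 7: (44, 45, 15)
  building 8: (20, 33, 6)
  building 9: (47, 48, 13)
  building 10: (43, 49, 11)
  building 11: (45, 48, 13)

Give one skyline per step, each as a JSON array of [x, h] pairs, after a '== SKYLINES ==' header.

== SKYLINES ==
[[10,6],[15,0]]
[[10,6],[15,0],[33,6],[37,0]]
[[10,6],[15,0],[33,6],[37,1],[43,0]]
[[10,6],[15,0],[33,6],[37,1],[42,6],[43,0]]
[[10,6],[15,0],[33,9],[47,0]]
[[10,6],[15,15],[19,0],[33,9],[47,0]]
[[10,6],[15,15],[19,0],[33,9],[44,15],[45,9],[47,0]]
[[10,6],[15,15],[19,0],[20,6],[33,9],[44,15],[45,9],[47,0]]
[[10,6],[15,15],[19,0],[20,6],[33,9],[44,15],[45,9],[47,13],[48,0]]
[[10,6],[15,15],[19,0],[20,6],[33,9],[43,11],[44,15],[45,11],[47,13],[48,11],[49,0]]
[[10,6],[15,15],[19,0],[20,6],[33,9],[43,11],[44,15],[45,13],[48,11],[49,0]]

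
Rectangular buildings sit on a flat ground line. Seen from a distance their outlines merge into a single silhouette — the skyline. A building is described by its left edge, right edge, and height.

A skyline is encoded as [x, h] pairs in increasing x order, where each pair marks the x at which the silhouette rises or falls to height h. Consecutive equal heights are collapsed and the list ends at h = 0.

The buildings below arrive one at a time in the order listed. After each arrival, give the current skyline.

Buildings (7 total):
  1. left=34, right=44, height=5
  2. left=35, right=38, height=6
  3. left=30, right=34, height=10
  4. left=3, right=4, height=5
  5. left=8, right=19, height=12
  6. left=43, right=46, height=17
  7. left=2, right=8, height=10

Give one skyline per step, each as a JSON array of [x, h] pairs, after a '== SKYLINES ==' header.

== SKYLINES ==
[[34,5],[44,0]]
[[34,5],[35,6],[38,5],[44,0]]
[[30,10],[34,5],[35,6],[38,5],[44,0]]
[[3,5],[4,0],[30,10],[34,5],[35,6],[38,5],[44,0]]
[[3,5],[4,0],[8,12],[19,0],[30,10],[34,5],[35,6],[38,5],[44,0]]
[[3,5],[4,0],[8,12],[19,0],[30,10],[34,5],[35,6],[38,5],[43,17],[46,0]]
[[2,10],[8,12],[19,0],[30,10],[34,5],[35,6],[38,5],[43,17],[46,0]]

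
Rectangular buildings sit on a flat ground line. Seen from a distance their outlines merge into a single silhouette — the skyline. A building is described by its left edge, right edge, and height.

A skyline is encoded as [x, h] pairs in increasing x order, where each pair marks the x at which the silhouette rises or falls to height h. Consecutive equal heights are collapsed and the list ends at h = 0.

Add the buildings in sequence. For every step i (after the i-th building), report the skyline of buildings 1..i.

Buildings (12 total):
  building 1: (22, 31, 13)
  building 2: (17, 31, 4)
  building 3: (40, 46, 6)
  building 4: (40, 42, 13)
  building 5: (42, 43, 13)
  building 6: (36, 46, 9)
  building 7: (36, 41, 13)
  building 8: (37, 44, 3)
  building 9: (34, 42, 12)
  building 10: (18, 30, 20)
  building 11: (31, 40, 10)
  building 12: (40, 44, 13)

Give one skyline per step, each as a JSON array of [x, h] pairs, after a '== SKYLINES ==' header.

== SKYLINES ==
[[22,13],[31,0]]
[[17,4],[22,13],[31,0]]
[[17,4],[22,13],[31,0],[40,6],[46,0]]
[[17,4],[22,13],[31,0],[40,13],[42,6],[46,0]]
[[17,4],[22,13],[31,0],[40,13],[43,6],[46,0]]
[[17,4],[22,13],[31,0],[36,9],[40,13],[43,9],[46,0]]
[[17,4],[22,13],[31,0],[36,13],[43,9],[46,0]]
[[17,4],[22,13],[31,0],[36,13],[43,9],[46,0]]
[[17,4],[22,13],[31,0],[34,12],[36,13],[43,9],[46,0]]
[[17,4],[18,20],[30,13],[31,0],[34,12],[36,13],[43,9],[46,0]]
[[17,4],[18,20],[30,13],[31,10],[34,12],[36,13],[43,9],[46,0]]
[[17,4],[18,20],[30,13],[31,10],[34,12],[36,13],[44,9],[46,0]]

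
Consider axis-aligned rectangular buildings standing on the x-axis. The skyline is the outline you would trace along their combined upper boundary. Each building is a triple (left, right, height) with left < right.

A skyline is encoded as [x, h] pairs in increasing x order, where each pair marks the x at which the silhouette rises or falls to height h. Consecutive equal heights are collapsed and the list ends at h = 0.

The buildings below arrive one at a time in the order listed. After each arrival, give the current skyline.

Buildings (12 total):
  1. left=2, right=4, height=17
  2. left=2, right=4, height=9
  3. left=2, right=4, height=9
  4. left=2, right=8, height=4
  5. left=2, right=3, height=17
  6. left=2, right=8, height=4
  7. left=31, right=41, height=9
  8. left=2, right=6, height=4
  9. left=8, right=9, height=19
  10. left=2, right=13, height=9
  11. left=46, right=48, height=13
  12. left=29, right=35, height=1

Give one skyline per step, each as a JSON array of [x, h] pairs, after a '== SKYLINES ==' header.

== SKYLINES ==
[[2,17],[4,0]]
[[2,17],[4,0]]
[[2,17],[4,0]]
[[2,17],[4,4],[8,0]]
[[2,17],[4,4],[8,0]]
[[2,17],[4,4],[8,0]]
[[2,17],[4,4],[8,0],[31,9],[41,0]]
[[2,17],[4,4],[8,0],[31,9],[41,0]]
[[2,17],[4,4],[8,19],[9,0],[31,9],[41,0]]
[[2,17],[4,9],[8,19],[9,9],[13,0],[31,9],[41,0]]
[[2,17],[4,9],[8,19],[9,9],[13,0],[31,9],[41,0],[46,13],[48,0]]
[[2,17],[4,9],[8,19],[9,9],[13,0],[29,1],[31,9],[41,0],[46,13],[48,0]]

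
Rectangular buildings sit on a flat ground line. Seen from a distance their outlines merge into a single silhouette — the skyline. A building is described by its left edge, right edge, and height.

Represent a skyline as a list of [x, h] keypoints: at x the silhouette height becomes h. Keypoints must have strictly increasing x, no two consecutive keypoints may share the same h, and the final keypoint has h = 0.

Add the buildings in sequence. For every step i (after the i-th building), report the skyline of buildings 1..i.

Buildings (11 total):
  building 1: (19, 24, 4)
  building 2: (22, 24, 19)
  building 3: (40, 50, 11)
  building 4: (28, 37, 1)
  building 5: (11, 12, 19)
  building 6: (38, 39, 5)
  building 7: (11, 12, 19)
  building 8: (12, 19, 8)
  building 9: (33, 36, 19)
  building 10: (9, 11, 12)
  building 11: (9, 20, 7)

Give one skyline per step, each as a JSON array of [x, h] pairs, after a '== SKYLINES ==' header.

== SKYLINES ==
[[19,4],[24,0]]
[[19,4],[22,19],[24,0]]
[[19,4],[22,19],[24,0],[40,11],[50,0]]
[[19,4],[22,19],[24,0],[28,1],[37,0],[40,11],[50,0]]
[[11,19],[12,0],[19,4],[22,19],[24,0],[28,1],[37,0],[40,11],[50,0]]
[[11,19],[12,0],[19,4],[22,19],[24,0],[28,1],[37,0],[38,5],[39,0],[40,11],[50,0]]
[[11,19],[12,0],[19,4],[22,19],[24,0],[28,1],[37,0],[38,5],[39,0],[40,11],[50,0]]
[[11,19],[12,8],[19,4],[22,19],[24,0],[28,1],[37,0],[38,5],[39,0],[40,11],[50,0]]
[[11,19],[12,8],[19,4],[22,19],[24,0],[28,1],[33,19],[36,1],[37,0],[38,5],[39,0],[40,11],[50,0]]
[[9,12],[11,19],[12,8],[19,4],[22,19],[24,0],[28,1],[33,19],[36,1],[37,0],[38,5],[39,0],[40,11],[50,0]]
[[9,12],[11,19],[12,8],[19,7],[20,4],[22,19],[24,0],[28,1],[33,19],[36,1],[37,0],[38,5],[39,0],[40,11],[50,0]]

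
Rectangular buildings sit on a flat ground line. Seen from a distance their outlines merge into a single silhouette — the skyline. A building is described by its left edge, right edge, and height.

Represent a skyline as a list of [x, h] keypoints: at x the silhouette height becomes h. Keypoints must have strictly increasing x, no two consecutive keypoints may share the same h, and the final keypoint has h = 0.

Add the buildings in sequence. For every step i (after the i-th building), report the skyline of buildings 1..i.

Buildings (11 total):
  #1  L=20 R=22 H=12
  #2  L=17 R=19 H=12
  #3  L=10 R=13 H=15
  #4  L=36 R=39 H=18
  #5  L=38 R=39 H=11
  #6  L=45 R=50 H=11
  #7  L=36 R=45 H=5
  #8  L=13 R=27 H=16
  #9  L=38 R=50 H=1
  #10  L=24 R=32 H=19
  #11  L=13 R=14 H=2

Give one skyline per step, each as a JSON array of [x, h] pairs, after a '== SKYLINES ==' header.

== SKYLINES ==
[[20,12],[22,0]]
[[17,12],[19,0],[20,12],[22,0]]
[[10,15],[13,0],[17,12],[19,0],[20,12],[22,0]]
[[10,15],[13,0],[17,12],[19,0],[20,12],[22,0],[36,18],[39,0]]
[[10,15],[13,0],[17,12],[19,0],[20,12],[22,0],[36,18],[39,0]]
[[10,15],[13,0],[17,12],[19,0],[20,12],[22,0],[36,18],[39,0],[45,11],[50,0]]
[[10,15],[13,0],[17,12],[19,0],[20,12],[22,0],[36,18],[39,5],[45,11],[50,0]]
[[10,15],[13,16],[27,0],[36,18],[39,5],[45,11],[50,0]]
[[10,15],[13,16],[27,0],[36,18],[39,5],[45,11],[50,0]]
[[10,15],[13,16],[24,19],[32,0],[36,18],[39,5],[45,11],[50,0]]
[[10,15],[13,16],[24,19],[32,0],[36,18],[39,5],[45,11],[50,0]]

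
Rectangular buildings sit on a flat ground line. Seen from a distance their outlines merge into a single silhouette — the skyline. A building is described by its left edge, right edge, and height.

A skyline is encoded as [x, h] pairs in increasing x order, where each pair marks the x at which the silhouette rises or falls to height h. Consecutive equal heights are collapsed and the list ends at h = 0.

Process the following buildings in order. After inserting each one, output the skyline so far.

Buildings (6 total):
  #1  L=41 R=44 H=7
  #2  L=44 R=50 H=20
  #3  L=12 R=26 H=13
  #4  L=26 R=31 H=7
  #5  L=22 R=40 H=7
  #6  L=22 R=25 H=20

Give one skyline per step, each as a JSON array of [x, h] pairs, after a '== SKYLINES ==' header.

== SKYLINES ==
[[41,7],[44,0]]
[[41,7],[44,20],[50,0]]
[[12,13],[26,0],[41,7],[44,20],[50,0]]
[[12,13],[26,7],[31,0],[41,7],[44,20],[50,0]]
[[12,13],[26,7],[40,0],[41,7],[44,20],[50,0]]
[[12,13],[22,20],[25,13],[26,7],[40,0],[41,7],[44,20],[50,0]]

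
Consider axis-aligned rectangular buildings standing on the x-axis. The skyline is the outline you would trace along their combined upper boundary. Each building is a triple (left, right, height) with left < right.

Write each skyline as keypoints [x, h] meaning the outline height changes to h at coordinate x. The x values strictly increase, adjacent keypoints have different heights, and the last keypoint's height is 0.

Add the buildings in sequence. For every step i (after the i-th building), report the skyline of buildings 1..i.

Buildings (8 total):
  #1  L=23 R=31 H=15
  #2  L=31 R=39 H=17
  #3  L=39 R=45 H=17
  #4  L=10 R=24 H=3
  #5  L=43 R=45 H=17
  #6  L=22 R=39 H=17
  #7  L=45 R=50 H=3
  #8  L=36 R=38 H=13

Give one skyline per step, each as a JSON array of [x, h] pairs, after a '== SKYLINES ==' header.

== SKYLINES ==
[[23,15],[31,0]]
[[23,15],[31,17],[39,0]]
[[23,15],[31,17],[45,0]]
[[10,3],[23,15],[31,17],[45,0]]
[[10,3],[23,15],[31,17],[45,0]]
[[10,3],[22,17],[45,0]]
[[10,3],[22,17],[45,3],[50,0]]
[[10,3],[22,17],[45,3],[50,0]]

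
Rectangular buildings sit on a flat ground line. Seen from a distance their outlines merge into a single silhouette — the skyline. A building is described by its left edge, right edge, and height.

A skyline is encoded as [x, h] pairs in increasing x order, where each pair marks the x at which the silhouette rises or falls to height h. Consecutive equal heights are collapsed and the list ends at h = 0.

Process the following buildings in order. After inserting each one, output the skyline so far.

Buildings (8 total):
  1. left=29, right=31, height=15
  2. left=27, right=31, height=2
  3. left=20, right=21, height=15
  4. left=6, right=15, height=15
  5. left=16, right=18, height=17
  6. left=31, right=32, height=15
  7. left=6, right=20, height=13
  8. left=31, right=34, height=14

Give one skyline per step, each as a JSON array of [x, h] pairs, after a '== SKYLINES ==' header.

== SKYLINES ==
[[29,15],[31,0]]
[[27,2],[29,15],[31,0]]
[[20,15],[21,0],[27,2],[29,15],[31,0]]
[[6,15],[15,0],[20,15],[21,0],[27,2],[29,15],[31,0]]
[[6,15],[15,0],[16,17],[18,0],[20,15],[21,0],[27,2],[29,15],[31,0]]
[[6,15],[15,0],[16,17],[18,0],[20,15],[21,0],[27,2],[29,15],[32,0]]
[[6,15],[15,13],[16,17],[18,13],[20,15],[21,0],[27,2],[29,15],[32,0]]
[[6,15],[15,13],[16,17],[18,13],[20,15],[21,0],[27,2],[29,15],[32,14],[34,0]]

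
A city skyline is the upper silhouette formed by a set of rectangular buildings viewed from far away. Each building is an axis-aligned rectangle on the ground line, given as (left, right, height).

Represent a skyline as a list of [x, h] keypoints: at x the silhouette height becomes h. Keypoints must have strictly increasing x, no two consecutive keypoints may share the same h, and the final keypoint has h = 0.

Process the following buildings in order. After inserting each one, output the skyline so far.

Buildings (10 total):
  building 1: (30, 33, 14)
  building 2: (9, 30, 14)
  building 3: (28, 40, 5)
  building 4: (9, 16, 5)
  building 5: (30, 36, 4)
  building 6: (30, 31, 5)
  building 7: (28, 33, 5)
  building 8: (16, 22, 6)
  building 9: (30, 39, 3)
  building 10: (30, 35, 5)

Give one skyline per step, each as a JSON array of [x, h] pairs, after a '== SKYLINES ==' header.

== SKYLINES ==
[[30,14],[33,0]]
[[9,14],[33,0]]
[[9,14],[33,5],[40,0]]
[[9,14],[33,5],[40,0]]
[[9,14],[33,5],[40,0]]
[[9,14],[33,5],[40,0]]
[[9,14],[33,5],[40,0]]
[[9,14],[33,5],[40,0]]
[[9,14],[33,5],[40,0]]
[[9,14],[33,5],[40,0]]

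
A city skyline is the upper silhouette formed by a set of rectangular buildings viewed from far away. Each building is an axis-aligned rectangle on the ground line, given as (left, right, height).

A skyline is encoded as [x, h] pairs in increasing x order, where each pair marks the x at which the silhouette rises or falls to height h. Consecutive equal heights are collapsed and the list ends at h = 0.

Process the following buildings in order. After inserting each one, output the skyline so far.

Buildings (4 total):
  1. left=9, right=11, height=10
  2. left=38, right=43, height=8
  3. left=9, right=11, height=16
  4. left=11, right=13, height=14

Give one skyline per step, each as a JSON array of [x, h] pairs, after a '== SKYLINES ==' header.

== SKYLINES ==
[[9,10],[11,0]]
[[9,10],[11,0],[38,8],[43,0]]
[[9,16],[11,0],[38,8],[43,0]]
[[9,16],[11,14],[13,0],[38,8],[43,0]]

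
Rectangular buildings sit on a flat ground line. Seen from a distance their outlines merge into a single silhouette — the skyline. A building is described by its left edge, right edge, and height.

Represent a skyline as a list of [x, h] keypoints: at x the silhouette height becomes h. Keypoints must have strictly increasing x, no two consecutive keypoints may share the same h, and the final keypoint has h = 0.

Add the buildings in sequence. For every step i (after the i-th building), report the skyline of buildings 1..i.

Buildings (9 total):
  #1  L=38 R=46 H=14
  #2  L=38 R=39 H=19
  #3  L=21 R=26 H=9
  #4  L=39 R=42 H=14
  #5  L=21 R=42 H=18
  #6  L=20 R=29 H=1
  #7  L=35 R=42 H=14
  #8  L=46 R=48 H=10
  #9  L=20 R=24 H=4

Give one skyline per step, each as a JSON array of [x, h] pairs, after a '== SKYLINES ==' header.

== SKYLINES ==
[[38,14],[46,0]]
[[38,19],[39,14],[46,0]]
[[21,9],[26,0],[38,19],[39,14],[46,0]]
[[21,9],[26,0],[38,19],[39,14],[46,0]]
[[21,18],[38,19],[39,18],[42,14],[46,0]]
[[20,1],[21,18],[38,19],[39,18],[42,14],[46,0]]
[[20,1],[21,18],[38,19],[39,18],[42,14],[46,0]]
[[20,1],[21,18],[38,19],[39,18],[42,14],[46,10],[48,0]]
[[20,4],[21,18],[38,19],[39,18],[42,14],[46,10],[48,0]]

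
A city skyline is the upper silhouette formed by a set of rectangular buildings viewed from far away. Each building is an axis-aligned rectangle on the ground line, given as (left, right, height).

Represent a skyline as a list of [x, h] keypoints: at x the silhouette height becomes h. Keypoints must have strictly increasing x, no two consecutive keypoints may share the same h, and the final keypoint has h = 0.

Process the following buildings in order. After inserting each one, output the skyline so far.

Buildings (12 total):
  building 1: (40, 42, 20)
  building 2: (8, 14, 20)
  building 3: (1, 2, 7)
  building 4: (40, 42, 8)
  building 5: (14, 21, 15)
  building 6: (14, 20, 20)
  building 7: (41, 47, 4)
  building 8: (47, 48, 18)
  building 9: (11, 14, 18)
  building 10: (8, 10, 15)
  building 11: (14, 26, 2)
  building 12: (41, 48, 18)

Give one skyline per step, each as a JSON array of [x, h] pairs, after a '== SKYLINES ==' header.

== SKYLINES ==
[[40,20],[42,0]]
[[8,20],[14,0],[40,20],[42,0]]
[[1,7],[2,0],[8,20],[14,0],[40,20],[42,0]]
[[1,7],[2,0],[8,20],[14,0],[40,20],[42,0]]
[[1,7],[2,0],[8,20],[14,15],[21,0],[40,20],[42,0]]
[[1,7],[2,0],[8,20],[20,15],[21,0],[40,20],[42,0]]
[[1,7],[2,0],[8,20],[20,15],[21,0],[40,20],[42,4],[47,0]]
[[1,7],[2,0],[8,20],[20,15],[21,0],[40,20],[42,4],[47,18],[48,0]]
[[1,7],[2,0],[8,20],[20,15],[21,0],[40,20],[42,4],[47,18],[48,0]]
[[1,7],[2,0],[8,20],[20,15],[21,0],[40,20],[42,4],[47,18],[48,0]]
[[1,7],[2,0],[8,20],[20,15],[21,2],[26,0],[40,20],[42,4],[47,18],[48,0]]
[[1,7],[2,0],[8,20],[20,15],[21,2],[26,0],[40,20],[42,18],[48,0]]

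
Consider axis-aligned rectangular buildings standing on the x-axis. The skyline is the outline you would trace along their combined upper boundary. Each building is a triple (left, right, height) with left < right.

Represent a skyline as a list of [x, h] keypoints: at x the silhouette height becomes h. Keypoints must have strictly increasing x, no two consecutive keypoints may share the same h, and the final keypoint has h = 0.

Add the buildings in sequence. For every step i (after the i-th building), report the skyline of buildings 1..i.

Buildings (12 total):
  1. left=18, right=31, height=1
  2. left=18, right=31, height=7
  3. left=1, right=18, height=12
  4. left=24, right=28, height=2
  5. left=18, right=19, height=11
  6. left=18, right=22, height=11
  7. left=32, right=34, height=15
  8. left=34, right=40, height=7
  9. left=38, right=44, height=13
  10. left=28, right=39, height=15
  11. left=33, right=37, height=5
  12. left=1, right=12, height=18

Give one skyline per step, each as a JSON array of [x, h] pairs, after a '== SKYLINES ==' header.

== SKYLINES ==
[[18,1],[31,0]]
[[18,7],[31,0]]
[[1,12],[18,7],[31,0]]
[[1,12],[18,7],[31,0]]
[[1,12],[18,11],[19,7],[31,0]]
[[1,12],[18,11],[22,7],[31,0]]
[[1,12],[18,11],[22,7],[31,0],[32,15],[34,0]]
[[1,12],[18,11],[22,7],[31,0],[32,15],[34,7],[40,0]]
[[1,12],[18,11],[22,7],[31,0],[32,15],[34,7],[38,13],[44,0]]
[[1,12],[18,11],[22,7],[28,15],[39,13],[44,0]]
[[1,12],[18,11],[22,7],[28,15],[39,13],[44,0]]
[[1,18],[12,12],[18,11],[22,7],[28,15],[39,13],[44,0]]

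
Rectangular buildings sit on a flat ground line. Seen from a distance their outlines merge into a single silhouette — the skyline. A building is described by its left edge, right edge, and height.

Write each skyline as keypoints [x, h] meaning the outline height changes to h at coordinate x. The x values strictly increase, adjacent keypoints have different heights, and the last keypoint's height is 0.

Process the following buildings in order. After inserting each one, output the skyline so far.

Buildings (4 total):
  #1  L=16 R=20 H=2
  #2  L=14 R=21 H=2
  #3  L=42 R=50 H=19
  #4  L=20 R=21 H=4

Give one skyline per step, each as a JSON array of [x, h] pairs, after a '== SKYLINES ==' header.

== SKYLINES ==
[[16,2],[20,0]]
[[14,2],[21,0]]
[[14,2],[21,0],[42,19],[50,0]]
[[14,2],[20,4],[21,0],[42,19],[50,0]]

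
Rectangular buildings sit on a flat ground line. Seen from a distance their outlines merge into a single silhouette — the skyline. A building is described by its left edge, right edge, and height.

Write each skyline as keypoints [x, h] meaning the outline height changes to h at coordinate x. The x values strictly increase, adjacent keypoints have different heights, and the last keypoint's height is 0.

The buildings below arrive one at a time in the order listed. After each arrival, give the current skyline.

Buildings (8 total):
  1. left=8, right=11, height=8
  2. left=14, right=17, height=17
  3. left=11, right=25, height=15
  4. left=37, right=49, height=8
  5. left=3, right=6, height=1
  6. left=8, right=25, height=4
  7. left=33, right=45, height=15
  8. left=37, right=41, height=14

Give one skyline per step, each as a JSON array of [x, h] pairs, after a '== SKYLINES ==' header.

== SKYLINES ==
[[8,8],[11,0]]
[[8,8],[11,0],[14,17],[17,0]]
[[8,8],[11,15],[14,17],[17,15],[25,0]]
[[8,8],[11,15],[14,17],[17,15],[25,0],[37,8],[49,0]]
[[3,1],[6,0],[8,8],[11,15],[14,17],[17,15],[25,0],[37,8],[49,0]]
[[3,1],[6,0],[8,8],[11,15],[14,17],[17,15],[25,0],[37,8],[49,0]]
[[3,1],[6,0],[8,8],[11,15],[14,17],[17,15],[25,0],[33,15],[45,8],[49,0]]
[[3,1],[6,0],[8,8],[11,15],[14,17],[17,15],[25,0],[33,15],[45,8],[49,0]]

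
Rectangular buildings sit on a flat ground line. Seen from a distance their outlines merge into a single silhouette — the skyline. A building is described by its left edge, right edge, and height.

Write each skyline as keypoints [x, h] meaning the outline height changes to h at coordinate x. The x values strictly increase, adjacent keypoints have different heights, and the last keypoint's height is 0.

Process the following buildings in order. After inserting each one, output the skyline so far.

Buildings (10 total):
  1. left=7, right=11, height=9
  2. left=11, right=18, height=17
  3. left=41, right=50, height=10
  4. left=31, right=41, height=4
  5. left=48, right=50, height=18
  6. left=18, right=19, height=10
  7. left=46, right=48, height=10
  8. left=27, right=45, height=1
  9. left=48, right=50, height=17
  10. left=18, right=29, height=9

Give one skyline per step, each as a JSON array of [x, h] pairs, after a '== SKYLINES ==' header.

== SKYLINES ==
[[7,9],[11,0]]
[[7,9],[11,17],[18,0]]
[[7,9],[11,17],[18,0],[41,10],[50,0]]
[[7,9],[11,17],[18,0],[31,4],[41,10],[50,0]]
[[7,9],[11,17],[18,0],[31,4],[41,10],[48,18],[50,0]]
[[7,9],[11,17],[18,10],[19,0],[31,4],[41,10],[48,18],[50,0]]
[[7,9],[11,17],[18,10],[19,0],[31,4],[41,10],[48,18],[50,0]]
[[7,9],[11,17],[18,10],[19,0],[27,1],[31,4],[41,10],[48,18],[50,0]]
[[7,9],[11,17],[18,10],[19,0],[27,1],[31,4],[41,10],[48,18],[50,0]]
[[7,9],[11,17],[18,10],[19,9],[29,1],[31,4],[41,10],[48,18],[50,0]]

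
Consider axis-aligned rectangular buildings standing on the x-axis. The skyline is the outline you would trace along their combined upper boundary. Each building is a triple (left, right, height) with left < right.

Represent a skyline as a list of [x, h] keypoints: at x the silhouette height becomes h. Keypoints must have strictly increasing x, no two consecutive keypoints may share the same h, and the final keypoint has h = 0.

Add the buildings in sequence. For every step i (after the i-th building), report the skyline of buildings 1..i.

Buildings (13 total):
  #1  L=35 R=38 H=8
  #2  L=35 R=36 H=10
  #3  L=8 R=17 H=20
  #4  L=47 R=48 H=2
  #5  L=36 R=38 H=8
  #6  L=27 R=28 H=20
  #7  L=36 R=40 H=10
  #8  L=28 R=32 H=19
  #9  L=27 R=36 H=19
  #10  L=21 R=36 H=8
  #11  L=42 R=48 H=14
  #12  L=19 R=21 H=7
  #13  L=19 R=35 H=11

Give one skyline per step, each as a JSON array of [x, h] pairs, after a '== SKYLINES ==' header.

== SKYLINES ==
[[35,8],[38,0]]
[[35,10],[36,8],[38,0]]
[[8,20],[17,0],[35,10],[36,8],[38,0]]
[[8,20],[17,0],[35,10],[36,8],[38,0],[47,2],[48,0]]
[[8,20],[17,0],[35,10],[36,8],[38,0],[47,2],[48,0]]
[[8,20],[17,0],[27,20],[28,0],[35,10],[36,8],[38,0],[47,2],[48,0]]
[[8,20],[17,0],[27,20],[28,0],[35,10],[40,0],[47,2],[48,0]]
[[8,20],[17,0],[27,20],[28,19],[32,0],[35,10],[40,0],[47,2],[48,0]]
[[8,20],[17,0],[27,20],[28,19],[36,10],[40,0],[47,2],[48,0]]
[[8,20],[17,0],[21,8],[27,20],[28,19],[36,10],[40,0],[47,2],[48,0]]
[[8,20],[17,0],[21,8],[27,20],[28,19],[36,10],[40,0],[42,14],[48,0]]
[[8,20],[17,0],[19,7],[21,8],[27,20],[28,19],[36,10],[40,0],[42,14],[48,0]]
[[8,20],[17,0],[19,11],[27,20],[28,19],[36,10],[40,0],[42,14],[48,0]]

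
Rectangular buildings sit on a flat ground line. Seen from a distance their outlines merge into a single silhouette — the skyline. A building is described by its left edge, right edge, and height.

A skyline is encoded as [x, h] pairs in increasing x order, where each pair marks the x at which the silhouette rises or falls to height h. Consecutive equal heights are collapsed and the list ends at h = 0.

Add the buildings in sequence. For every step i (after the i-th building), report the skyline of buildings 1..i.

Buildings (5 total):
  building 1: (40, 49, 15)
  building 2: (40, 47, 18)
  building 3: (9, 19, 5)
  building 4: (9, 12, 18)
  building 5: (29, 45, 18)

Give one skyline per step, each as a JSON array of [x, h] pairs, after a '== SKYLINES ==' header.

== SKYLINES ==
[[40,15],[49,0]]
[[40,18],[47,15],[49,0]]
[[9,5],[19,0],[40,18],[47,15],[49,0]]
[[9,18],[12,5],[19,0],[40,18],[47,15],[49,0]]
[[9,18],[12,5],[19,0],[29,18],[47,15],[49,0]]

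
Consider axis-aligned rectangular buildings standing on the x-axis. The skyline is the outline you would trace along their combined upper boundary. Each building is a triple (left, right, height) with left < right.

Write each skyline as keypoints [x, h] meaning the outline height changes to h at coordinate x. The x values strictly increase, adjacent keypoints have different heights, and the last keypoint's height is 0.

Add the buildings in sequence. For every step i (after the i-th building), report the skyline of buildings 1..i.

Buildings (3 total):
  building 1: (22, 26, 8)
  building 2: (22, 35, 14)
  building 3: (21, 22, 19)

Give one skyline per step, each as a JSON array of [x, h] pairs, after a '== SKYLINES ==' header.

== SKYLINES ==
[[22,8],[26,0]]
[[22,14],[35,0]]
[[21,19],[22,14],[35,0]]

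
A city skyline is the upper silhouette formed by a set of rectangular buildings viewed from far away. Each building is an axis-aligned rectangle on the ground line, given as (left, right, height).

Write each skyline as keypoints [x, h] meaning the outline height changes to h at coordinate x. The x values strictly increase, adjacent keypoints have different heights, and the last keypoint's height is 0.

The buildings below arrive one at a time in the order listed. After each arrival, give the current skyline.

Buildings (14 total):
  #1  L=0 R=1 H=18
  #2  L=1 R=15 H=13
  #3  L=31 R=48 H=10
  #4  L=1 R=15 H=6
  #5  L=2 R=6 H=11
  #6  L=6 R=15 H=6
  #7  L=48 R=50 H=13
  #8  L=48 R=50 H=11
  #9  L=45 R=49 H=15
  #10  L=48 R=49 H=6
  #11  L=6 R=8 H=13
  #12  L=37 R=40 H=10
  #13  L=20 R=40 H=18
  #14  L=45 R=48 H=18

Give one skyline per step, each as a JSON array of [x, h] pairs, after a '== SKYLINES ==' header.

== SKYLINES ==
[[0,18],[1,0]]
[[0,18],[1,13],[15,0]]
[[0,18],[1,13],[15,0],[31,10],[48,0]]
[[0,18],[1,13],[15,0],[31,10],[48,0]]
[[0,18],[1,13],[15,0],[31,10],[48,0]]
[[0,18],[1,13],[15,0],[31,10],[48,0]]
[[0,18],[1,13],[15,0],[31,10],[48,13],[50,0]]
[[0,18],[1,13],[15,0],[31,10],[48,13],[50,0]]
[[0,18],[1,13],[15,0],[31,10],[45,15],[49,13],[50,0]]
[[0,18],[1,13],[15,0],[31,10],[45,15],[49,13],[50,0]]
[[0,18],[1,13],[15,0],[31,10],[45,15],[49,13],[50,0]]
[[0,18],[1,13],[15,0],[31,10],[45,15],[49,13],[50,0]]
[[0,18],[1,13],[15,0],[20,18],[40,10],[45,15],[49,13],[50,0]]
[[0,18],[1,13],[15,0],[20,18],[40,10],[45,18],[48,15],[49,13],[50,0]]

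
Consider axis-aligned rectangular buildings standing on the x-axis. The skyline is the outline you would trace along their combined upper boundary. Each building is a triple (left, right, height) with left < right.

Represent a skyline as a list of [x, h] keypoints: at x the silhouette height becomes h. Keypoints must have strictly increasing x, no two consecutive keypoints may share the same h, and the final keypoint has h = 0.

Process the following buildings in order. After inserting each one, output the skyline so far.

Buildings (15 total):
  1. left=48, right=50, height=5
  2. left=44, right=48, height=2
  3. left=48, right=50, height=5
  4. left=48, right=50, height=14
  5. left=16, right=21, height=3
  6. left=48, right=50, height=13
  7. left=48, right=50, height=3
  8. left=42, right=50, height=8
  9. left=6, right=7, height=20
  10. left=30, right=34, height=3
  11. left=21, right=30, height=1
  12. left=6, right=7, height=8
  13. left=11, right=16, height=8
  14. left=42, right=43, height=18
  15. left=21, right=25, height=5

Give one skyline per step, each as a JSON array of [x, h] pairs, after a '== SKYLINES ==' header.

== SKYLINES ==
[[48,5],[50,0]]
[[44,2],[48,5],[50,0]]
[[44,2],[48,5],[50,0]]
[[44,2],[48,14],[50,0]]
[[16,3],[21,0],[44,2],[48,14],[50,0]]
[[16,3],[21,0],[44,2],[48,14],[50,0]]
[[16,3],[21,0],[44,2],[48,14],[50,0]]
[[16,3],[21,0],[42,8],[48,14],[50,0]]
[[6,20],[7,0],[16,3],[21,0],[42,8],[48,14],[50,0]]
[[6,20],[7,0],[16,3],[21,0],[30,3],[34,0],[42,8],[48,14],[50,0]]
[[6,20],[7,0],[16,3],[21,1],[30,3],[34,0],[42,8],[48,14],[50,0]]
[[6,20],[7,0],[16,3],[21,1],[30,3],[34,0],[42,8],[48,14],[50,0]]
[[6,20],[7,0],[11,8],[16,3],[21,1],[30,3],[34,0],[42,8],[48,14],[50,0]]
[[6,20],[7,0],[11,8],[16,3],[21,1],[30,3],[34,0],[42,18],[43,8],[48,14],[50,0]]
[[6,20],[7,0],[11,8],[16,3],[21,5],[25,1],[30,3],[34,0],[42,18],[43,8],[48,14],[50,0]]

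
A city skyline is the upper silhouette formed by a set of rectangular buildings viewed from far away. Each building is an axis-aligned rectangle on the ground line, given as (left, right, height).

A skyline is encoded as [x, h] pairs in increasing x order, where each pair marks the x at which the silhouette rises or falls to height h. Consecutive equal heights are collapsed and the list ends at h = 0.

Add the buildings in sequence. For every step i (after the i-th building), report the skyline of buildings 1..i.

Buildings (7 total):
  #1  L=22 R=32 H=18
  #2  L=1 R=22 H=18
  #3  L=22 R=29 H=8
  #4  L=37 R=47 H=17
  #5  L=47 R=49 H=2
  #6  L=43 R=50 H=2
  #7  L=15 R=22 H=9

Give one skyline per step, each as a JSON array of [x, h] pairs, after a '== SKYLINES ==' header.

== SKYLINES ==
[[22,18],[32,0]]
[[1,18],[32,0]]
[[1,18],[32,0]]
[[1,18],[32,0],[37,17],[47,0]]
[[1,18],[32,0],[37,17],[47,2],[49,0]]
[[1,18],[32,0],[37,17],[47,2],[50,0]]
[[1,18],[32,0],[37,17],[47,2],[50,0]]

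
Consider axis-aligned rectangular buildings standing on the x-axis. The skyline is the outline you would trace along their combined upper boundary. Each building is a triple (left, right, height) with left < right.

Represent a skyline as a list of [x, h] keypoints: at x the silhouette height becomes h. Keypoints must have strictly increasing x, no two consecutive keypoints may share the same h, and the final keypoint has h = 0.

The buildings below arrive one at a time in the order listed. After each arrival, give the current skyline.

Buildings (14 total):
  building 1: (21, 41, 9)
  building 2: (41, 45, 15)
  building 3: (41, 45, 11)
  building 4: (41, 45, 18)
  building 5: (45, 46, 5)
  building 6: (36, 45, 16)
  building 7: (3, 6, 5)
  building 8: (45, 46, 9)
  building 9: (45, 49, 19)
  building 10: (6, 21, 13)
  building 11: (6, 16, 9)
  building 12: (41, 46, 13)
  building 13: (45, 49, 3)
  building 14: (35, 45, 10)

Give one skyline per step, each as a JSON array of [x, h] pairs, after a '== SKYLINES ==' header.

== SKYLINES ==
[[21,9],[41,0]]
[[21,9],[41,15],[45,0]]
[[21,9],[41,15],[45,0]]
[[21,9],[41,18],[45,0]]
[[21,9],[41,18],[45,5],[46,0]]
[[21,9],[36,16],[41,18],[45,5],[46,0]]
[[3,5],[6,0],[21,9],[36,16],[41,18],[45,5],[46,0]]
[[3,5],[6,0],[21,9],[36,16],[41,18],[45,9],[46,0]]
[[3,5],[6,0],[21,9],[36,16],[41,18],[45,19],[49,0]]
[[3,5],[6,13],[21,9],[36,16],[41,18],[45,19],[49,0]]
[[3,5],[6,13],[21,9],[36,16],[41,18],[45,19],[49,0]]
[[3,5],[6,13],[21,9],[36,16],[41,18],[45,19],[49,0]]
[[3,5],[6,13],[21,9],[36,16],[41,18],[45,19],[49,0]]
[[3,5],[6,13],[21,9],[35,10],[36,16],[41,18],[45,19],[49,0]]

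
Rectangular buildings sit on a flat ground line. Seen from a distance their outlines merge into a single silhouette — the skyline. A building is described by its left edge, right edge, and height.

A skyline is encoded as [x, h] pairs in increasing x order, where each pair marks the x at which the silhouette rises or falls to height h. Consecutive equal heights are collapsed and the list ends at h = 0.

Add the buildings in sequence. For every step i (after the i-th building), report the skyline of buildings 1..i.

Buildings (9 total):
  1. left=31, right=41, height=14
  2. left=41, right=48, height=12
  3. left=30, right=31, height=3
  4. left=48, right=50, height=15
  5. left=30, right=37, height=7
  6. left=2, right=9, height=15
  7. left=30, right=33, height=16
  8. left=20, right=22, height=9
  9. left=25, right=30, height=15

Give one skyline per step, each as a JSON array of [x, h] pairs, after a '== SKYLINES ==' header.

== SKYLINES ==
[[31,14],[41,0]]
[[31,14],[41,12],[48,0]]
[[30,3],[31,14],[41,12],[48,0]]
[[30,3],[31,14],[41,12],[48,15],[50,0]]
[[30,7],[31,14],[41,12],[48,15],[50,0]]
[[2,15],[9,0],[30,7],[31,14],[41,12],[48,15],[50,0]]
[[2,15],[9,0],[30,16],[33,14],[41,12],[48,15],[50,0]]
[[2,15],[9,0],[20,9],[22,0],[30,16],[33,14],[41,12],[48,15],[50,0]]
[[2,15],[9,0],[20,9],[22,0],[25,15],[30,16],[33,14],[41,12],[48,15],[50,0]]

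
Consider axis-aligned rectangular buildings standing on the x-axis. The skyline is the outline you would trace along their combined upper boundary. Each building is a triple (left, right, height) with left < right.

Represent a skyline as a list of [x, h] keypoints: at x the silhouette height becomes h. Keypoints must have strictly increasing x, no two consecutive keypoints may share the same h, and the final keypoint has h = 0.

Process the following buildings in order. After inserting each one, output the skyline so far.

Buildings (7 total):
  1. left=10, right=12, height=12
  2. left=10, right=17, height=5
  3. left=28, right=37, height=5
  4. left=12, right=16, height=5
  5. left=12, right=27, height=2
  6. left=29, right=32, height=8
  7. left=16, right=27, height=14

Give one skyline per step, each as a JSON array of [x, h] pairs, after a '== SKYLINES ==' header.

== SKYLINES ==
[[10,12],[12,0]]
[[10,12],[12,5],[17,0]]
[[10,12],[12,5],[17,0],[28,5],[37,0]]
[[10,12],[12,5],[17,0],[28,5],[37,0]]
[[10,12],[12,5],[17,2],[27,0],[28,5],[37,0]]
[[10,12],[12,5],[17,2],[27,0],[28,5],[29,8],[32,5],[37,0]]
[[10,12],[12,5],[16,14],[27,0],[28,5],[29,8],[32,5],[37,0]]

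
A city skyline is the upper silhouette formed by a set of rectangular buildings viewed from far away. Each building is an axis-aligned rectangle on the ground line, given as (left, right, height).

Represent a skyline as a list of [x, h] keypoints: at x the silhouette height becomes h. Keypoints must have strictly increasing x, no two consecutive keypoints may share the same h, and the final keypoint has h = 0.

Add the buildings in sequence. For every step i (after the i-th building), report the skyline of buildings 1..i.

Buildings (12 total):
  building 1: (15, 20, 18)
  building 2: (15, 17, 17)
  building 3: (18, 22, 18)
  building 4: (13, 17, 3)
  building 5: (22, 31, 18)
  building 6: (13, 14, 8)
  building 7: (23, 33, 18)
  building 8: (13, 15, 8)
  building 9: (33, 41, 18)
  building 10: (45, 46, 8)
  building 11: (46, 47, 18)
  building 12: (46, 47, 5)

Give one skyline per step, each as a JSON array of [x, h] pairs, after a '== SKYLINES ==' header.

== SKYLINES ==
[[15,18],[20,0]]
[[15,18],[20,0]]
[[15,18],[22,0]]
[[13,3],[15,18],[22,0]]
[[13,3],[15,18],[31,0]]
[[13,8],[14,3],[15,18],[31,0]]
[[13,8],[14,3],[15,18],[33,0]]
[[13,8],[15,18],[33,0]]
[[13,8],[15,18],[41,0]]
[[13,8],[15,18],[41,0],[45,8],[46,0]]
[[13,8],[15,18],[41,0],[45,8],[46,18],[47,0]]
[[13,8],[15,18],[41,0],[45,8],[46,18],[47,0]]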